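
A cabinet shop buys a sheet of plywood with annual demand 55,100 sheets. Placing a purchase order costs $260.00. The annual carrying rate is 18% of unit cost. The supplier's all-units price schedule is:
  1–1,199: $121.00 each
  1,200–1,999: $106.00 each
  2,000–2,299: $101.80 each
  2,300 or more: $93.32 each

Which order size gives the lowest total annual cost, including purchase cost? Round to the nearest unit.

Q* ≈ 2,300 sheets

Holding cost per unit per year at price C is H = 0.18·C.
Evaluate total cost at each tier's feasible EOQ or, if the EOQ is below the tier, at the tier's minimum quantity.
EOQ at $121.00 = 1147.0 (feasible in tier 1): TC = 55,100×$121.00 + (55,100/1147.0)×260 + (1147.0/2)×0.18×$121.00 = $6,692,080.80.
EOQ at $106.00 = 1225.4 (feasible in tier 2): TC = 55,100×$106.00 + (55,100/1225.4)×260 + (1225.4/2)×0.18×$106.00 = $5,863,981.19.
EOQ at $101.80 = 1250.5 < 2000, so use break Q=2000: TC = 55,100×$101.80 + (55,100/2000.0)×260 + (2000.0/2)×0.18×$101.80 = $5,634,667.00.
EOQ at $93.32 = 1306.0 < 2300, so use break Q=2300: TC = 55,100×$93.32 + (55,100/2300.0)×260 + (2300.0/2)×0.18×$93.32 = $5,167,477.94.
Lowest total cost is $5,167,477.94 at Q = 2300.0.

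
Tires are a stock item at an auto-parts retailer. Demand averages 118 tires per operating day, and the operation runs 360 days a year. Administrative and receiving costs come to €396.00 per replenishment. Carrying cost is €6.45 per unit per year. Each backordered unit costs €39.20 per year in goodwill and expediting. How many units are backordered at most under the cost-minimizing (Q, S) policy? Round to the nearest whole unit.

S* ≈ 348 tires

Annual demand D = 118 × 360 = 42,480.
With planned backorders, Q* = √(2DS/H) · √((H+B)/B).
√(2DS/H) = √(2 × 42,480 × 396 / 6.45) = 2283.889.
√((H+B)/B) = √((6.45+39.2)/39.2) = 1.0791.
Q* ≈ 2464.633.
S* = Q* · H/(H+B) = 2464.633 × 6.45/45.65 ≈ 348.234.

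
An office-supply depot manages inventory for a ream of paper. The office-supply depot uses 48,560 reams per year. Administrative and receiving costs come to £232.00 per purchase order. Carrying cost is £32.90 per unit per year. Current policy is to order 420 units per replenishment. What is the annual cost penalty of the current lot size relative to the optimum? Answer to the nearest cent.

EOQ = √(2DS/H) = √(2 × 48,560 × 232 / 32.9) ≈ 827.56.
Cost at Q* = (D/Q*)S + (Q*/2)H = √(2DSH) ≈ £27,226.78.
Cost at Q = 420: (48,560/420)×232 + (420/2)×32.9 = £26,823.62 + £6,909.00 = £33,732.62.
Excess = £33,732.62 − £27,226.78 = £6,505.84.

Extra cost ≈ £6,505.84 per year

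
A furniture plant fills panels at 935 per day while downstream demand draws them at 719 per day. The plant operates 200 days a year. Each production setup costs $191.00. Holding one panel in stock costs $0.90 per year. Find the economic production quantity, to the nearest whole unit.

Annual demand D = 719 × 200 = 143,800.
Production build-up factor (1 − d/p) = 1 − 719/935 = 0.2310.
Q* = √(2DS / (H(1 − d/p))) = √(2 × 143,800 × 191 / (0.9 × 0.2310)).
= √(54,931,600 / 0.2079) ≈ 16254.320.

Q* ≈ 16,254 panels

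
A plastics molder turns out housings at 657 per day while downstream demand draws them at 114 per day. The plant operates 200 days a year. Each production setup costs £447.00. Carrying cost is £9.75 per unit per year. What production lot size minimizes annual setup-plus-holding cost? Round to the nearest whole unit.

Annual demand D = 114 × 200 = 22,800.
Production build-up factor (1 − d/p) = 1 − 114/657 = 0.8265.
Q* = √(2DS / (H(1 − d/p))) = √(2 × 22,800 × 447 / (9.75 × 0.8265)).
= √(20,383,200 / 8.0582) ≈ 1590.438.

Q* ≈ 1,590 housings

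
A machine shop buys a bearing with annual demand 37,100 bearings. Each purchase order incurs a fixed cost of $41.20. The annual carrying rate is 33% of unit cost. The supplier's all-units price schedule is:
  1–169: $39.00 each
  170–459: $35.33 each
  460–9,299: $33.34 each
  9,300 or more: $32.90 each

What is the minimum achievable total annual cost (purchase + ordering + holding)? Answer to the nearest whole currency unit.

Holding cost per unit per year at price C is H = 0.33·C.
Candidates are each tier's EOQ (if it falls in that tier) and each price-break quantity.
Tier 1 ($39.00): EOQ = 487.4 exceeds tier's upper bound 169, so this tier is dominated.
Tier 2 ($35.33): EOQ = 512.1 exceeds tier's upper bound 459, so this tier is dominated.
EOQ at $33.34 = 527.1 (feasible in tier 3): TC = 37,100×$33.34 + (37,100/527.1)×41.2 + (527.1/2)×0.33×$33.34 = $1,242,713.50.
EOQ at $32.90 = 530.6 < 9300, so use break Q=9300: TC = 37,100×$32.90 + (37,100/9300.0)×41.2 + (9300.0/2)×0.33×$32.90 = $1,271,239.41.
Lowest total cost among the candidates is at Q = 527.1.

TC* ≈ $1,242,713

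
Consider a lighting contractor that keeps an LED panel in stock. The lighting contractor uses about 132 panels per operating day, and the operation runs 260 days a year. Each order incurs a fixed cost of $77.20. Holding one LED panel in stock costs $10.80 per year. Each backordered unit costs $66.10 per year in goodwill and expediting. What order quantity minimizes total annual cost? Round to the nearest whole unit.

Annual demand D = 132 × 260 = 34,320.
With planned backorders, Q* = √(2DS/H) · √((H+B)/B).
√(2DS/H) = √(2 × 34,320 × 77.2 / 10.8) = 700.463.
√((H+B)/B) = √((10.8+66.1)/66.1) = 1.0786.
Q* ≈ 755.523.

Q* ≈ 756 panels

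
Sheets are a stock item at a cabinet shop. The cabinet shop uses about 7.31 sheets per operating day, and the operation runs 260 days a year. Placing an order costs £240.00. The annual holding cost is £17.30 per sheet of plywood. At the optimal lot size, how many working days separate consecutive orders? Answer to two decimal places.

T ≈ 31.41 days

Annual demand D = 7.31 × 260 = 1,900.6.
The optimal lot size = √(2DS/H) = √(2 × 1,900.6 × 240 / 17.3) ≈ 229.64.
Cycle time = Q*/D × 260 = 229.64 / 1,900.6 × 260 ≈ 31.414 days.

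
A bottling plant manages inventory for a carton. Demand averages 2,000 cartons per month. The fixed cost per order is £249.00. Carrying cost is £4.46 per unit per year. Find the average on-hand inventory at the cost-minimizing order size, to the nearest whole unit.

Annual demand D = 2,000 × 12 = 24,000.
EOQ = √(2DS/H) = √(2 × 24,000 × 249 / 4.46) ≈ 1637.02.
Average inventory = Q*/2 ≈ 1637.02 / 2 = 818.508.

Average inventory ≈ 819 cartons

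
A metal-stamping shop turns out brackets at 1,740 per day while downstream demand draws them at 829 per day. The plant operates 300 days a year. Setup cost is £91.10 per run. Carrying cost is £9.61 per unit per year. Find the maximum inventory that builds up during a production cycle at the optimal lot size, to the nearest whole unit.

I_max ≈ 1,571 brackets

Annual demand D = 829 × 300 = 248,700.
Production build-up factor (1 − d/p) = 1 − 829/1,740 = 0.5236.
Q* = √(2DS / (H(1 − d/p))) = √(2 × 248,700 × 91.1 / (9.61 × 0.5236)).
= √(45,313,140 / 5.0314) ≈ 3000.999.
Maximum inventory = Q*(1 − d/p) = 3000.999 × 0.5236 ≈ 1571.213.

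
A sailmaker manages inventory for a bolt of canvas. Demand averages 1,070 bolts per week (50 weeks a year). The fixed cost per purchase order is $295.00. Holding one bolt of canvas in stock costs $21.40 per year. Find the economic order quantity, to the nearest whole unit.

Annual demand D = 1,070 × 50 = 53,500.
EOQ = √(2DS / H) = √(2 × 53,500 × 295 / 21.4).
= √(31,565,000 / 21.4) = √1,475,000 ≈ 1214.496.

Q* ≈ 1,214 bolts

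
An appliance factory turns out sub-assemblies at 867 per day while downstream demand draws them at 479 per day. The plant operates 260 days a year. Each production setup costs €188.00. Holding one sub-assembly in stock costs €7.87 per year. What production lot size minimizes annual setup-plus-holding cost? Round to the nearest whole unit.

Annual demand D = 479 × 260 = 124,540.
Production build-up factor (1 − d/p) = 1 − 479/867 = 0.4475.
Q* = √(2DS / (H(1 − d/p))) = √(2 × 124,540 × 188 / (7.87 × 0.4475)).
= √(46,827,040 / 3.522) ≈ 3646.319.

Q* ≈ 3,646 sub-assemblies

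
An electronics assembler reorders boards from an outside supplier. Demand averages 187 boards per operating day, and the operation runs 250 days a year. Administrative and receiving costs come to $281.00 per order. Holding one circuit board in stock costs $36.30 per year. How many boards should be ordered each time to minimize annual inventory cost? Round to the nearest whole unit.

Q* ≈ 851 boards

Annual demand D = 187 × 250 = 46,750.
EOQ = √(2DS / H) = √(2 × 46,750 × 281 / 36.3).
= √(26,273,500 / 36.3) = √723,787.8788 ≈ 850.757.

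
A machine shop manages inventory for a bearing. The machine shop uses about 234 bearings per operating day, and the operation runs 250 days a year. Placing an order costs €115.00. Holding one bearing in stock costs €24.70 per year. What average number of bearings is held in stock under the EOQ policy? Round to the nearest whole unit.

Average inventory ≈ 369 bearings

Annual demand D = 234 × 250 = 58,500.
Q* = √(2DS/H) = √(2 × 58,500 × 115 / 24.7) ≈ 738.06.
Average inventory = Q*/2 ≈ 738.06 / 2 = 369.031.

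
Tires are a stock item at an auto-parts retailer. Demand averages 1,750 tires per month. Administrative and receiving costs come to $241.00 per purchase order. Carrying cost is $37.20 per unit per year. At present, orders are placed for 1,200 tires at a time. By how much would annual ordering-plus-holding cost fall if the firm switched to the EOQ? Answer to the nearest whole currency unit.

Extra cost ≈ $7,133 per year

Annual demand D = 1,750 × 12 = 21,000.
EOQ = √(2DS/H) = √(2 × 21,000 × 241 / 37.2) ≈ 521.63.
Cost at Q* = (D/Q*)S + (Q*/2)H = √(2DSH) ≈ $19,404.60.
Cost at Q = 1,200: (21,000/1,200)×241 + (1,200/2)×37.2 = $4,217.50 + $22,320.00 = $26,537.50.
Excess = $26,537.50 − $19,404.60 = $7,132.90.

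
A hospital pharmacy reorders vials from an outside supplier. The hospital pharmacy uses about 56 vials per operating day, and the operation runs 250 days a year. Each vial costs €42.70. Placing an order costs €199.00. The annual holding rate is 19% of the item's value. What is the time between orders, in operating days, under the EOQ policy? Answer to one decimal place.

T ≈ 14.8 days

Annual demand D = 56 × 250 = 14,000.
Holding cost H = 0.19 × €42.70 = €8.1130 per unit per year.
The optimal lot size = √(2DS/H) = √(2 × 14,000 × 199 / 8.113) ≈ 828.73.
Cycle time = Q*/D × 250 = 828.73 / 14,000 × 250 ≈ 14.799 days.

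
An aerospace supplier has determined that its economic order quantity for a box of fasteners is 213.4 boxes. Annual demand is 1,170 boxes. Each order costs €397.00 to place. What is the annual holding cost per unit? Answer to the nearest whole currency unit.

H ≈ €20

Squaring Q* = √(2DS/H) gives Q*² = 2DS/H.
From Q* = √(2DS/H): H = 2DS / Q*² = 2 × 1,170 × 397 / 213.4² = 20.3994.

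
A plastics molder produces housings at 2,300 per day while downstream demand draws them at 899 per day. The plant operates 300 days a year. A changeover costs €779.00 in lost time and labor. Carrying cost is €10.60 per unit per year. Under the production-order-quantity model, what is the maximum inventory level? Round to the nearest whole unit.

Annual demand D = 899 × 300 = 269,700.
Production build-up factor (1 − d/p) = 1 − 899/2,300 = 0.6091.
Q* = √(2DS / (H(1 − d/p))) = √(2 × 269,700 × 779 / (10.6 × 0.6091)).
= √(420,192,600 / 6.4568) ≈ 8067.075.
Maximum inventory = Q*(1 − d/p) = 8067.075 × 0.6091 ≈ 4913.901.

I_max ≈ 4,914 housings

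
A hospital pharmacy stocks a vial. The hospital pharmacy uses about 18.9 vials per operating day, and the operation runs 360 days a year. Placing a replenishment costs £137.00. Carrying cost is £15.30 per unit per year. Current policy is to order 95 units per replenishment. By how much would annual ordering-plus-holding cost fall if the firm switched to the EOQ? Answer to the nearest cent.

Extra cost ≈ £5,198.07 per year

Annual demand D = 18.9 × 360 = 6,804.
EOQ = √(2DS/H) = √(2 × 6,804 × 137 / 15.3) ≈ 349.07.
Cost at Q* = (D/Q*)S + (Q*/2)H = √(2DSH) ≈ £5,340.76.
Cost at Q = 95: (6,804/95)×137 + (95/2)×15.3 = £9,812.08 + £726.75 = £10,538.83.
Excess = £10,538.83 − £5,340.76 = £5,198.07.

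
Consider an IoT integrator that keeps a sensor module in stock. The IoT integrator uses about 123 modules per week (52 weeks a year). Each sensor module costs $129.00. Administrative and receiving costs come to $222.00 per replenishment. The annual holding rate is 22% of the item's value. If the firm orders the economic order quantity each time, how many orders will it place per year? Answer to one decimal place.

N ≈ 20.2 orders per year

Annual demand D = 123 × 52 = 6,396.
Holding cost H = 0.22 × $129.00 = $28.3800 per unit per year.
The optimal lot size = √(2DS/H) = √(2 × 6,396 × 222 / 28.38) ≈ 316.33.
Orders per year = D / Q* = 6,396 / 316.33 ≈ 20.219.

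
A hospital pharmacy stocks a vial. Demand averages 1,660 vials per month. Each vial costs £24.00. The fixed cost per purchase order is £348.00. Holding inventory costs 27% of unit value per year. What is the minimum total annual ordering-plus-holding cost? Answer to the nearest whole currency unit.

TC* ≈ £9,478

Annual demand D = 1,660 × 12 = 19,920.
Holding cost H = 0.27 × £24.00 = £6.4800 per unit per year.
The optimal lot size = √(2DS/H) = √(2 × 19,920 × 348 / 6.48) ≈ 1462.72.
At Q*, ordering cost (D/Q*)S equals holding cost (Q*/2)H, each = √(DSH/2).
Minimum total = √(2DSH) = √(2 × 19,920 × 348 × 6.48) ≈ 9478.438.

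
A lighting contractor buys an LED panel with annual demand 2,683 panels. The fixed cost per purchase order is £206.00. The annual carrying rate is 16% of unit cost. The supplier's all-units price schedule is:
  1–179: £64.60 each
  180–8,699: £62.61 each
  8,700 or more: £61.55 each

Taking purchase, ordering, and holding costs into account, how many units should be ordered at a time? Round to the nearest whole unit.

Holding cost per unit per year at price C is H = 0.16·C.
For each price level, check whether its EOQ is feasible; otherwise the best quantity at that price is the breakpoint.
Tier 1 (£64.60): EOQ = 327.0 exceeds tier's upper bound 179, so this tier is dominated.
EOQ at £62.61 = 332.2 (feasible in tier 2): TC = 2,683×£62.61 + (2,683/332.2)×206 + (332.2/2)×0.16×£62.61 = £171,310.30.
EOQ at £61.55 = 335.0 < 8700, so use break Q=8700: TC = 2,683×£61.55 + (2,683/8700.0)×206 + (8700.0/2)×0.16×£61.55 = £208,040.98.
Lowest total cost is £171,310.30 at Q = 332.2.

Q* ≈ 332 panels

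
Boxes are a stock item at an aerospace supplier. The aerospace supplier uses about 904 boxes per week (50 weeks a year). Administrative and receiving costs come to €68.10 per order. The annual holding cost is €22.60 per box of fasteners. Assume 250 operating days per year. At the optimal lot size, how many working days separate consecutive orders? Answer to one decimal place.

T ≈ 2.9 days

Annual demand D = 904 × 50 = 45,200.
The optimal lot size = √(2DS/H) = √(2 × 45,200 × 68.1 / 22.6) ≈ 521.92.
Cycle time = Q*/D × 250 = 521.92 / 45,200 × 250 ≈ 2.887 days.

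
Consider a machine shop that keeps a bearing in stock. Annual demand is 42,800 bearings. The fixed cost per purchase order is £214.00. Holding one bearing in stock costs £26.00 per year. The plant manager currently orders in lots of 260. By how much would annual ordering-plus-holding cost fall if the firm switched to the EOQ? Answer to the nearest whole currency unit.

Extra cost ≈ £16,784 per year

EOQ = √(2DS/H) = √(2 × 42,800 × 214 / 26) ≈ 839.38.
Cost at Q* = (D/Q*)S + (Q*/2)H = √(2DSH) ≈ £21,823.80.
Cost at Q = 260: (42,800/260)×214 + (260/2)×26 = £35,227.69 + £3,380.00 = £38,607.69.
Excess = £38,607.69 − £21,823.80 = £16,783.89.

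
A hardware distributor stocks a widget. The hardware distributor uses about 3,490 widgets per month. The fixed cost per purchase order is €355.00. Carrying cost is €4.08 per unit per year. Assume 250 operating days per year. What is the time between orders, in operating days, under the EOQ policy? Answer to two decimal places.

Annual demand D = 3,490 × 12 = 41,880.
EOQ = √(2DS/H) = √(2 × 41,880 × 355 / 4.08) ≈ 2699.62.
Cycle time = Q*/D × 250 = 2699.62 / 41,880 × 250 ≈ 16.115 days.

T ≈ 16.12 days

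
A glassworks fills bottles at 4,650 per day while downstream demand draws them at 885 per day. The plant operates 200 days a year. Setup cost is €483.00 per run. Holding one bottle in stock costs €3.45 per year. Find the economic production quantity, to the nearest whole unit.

Q* ≈ 7,824 bottles

Annual demand D = 885 × 200 = 177,000.
Production build-up factor (1 − d/p) = 1 − 885/4,650 = 0.8097.
Q* = √(2DS / (H(1 − d/p))) = √(2 × 177,000 × 483 / (3.45 × 0.8097)).
= √(170,982,000 / 2.7934) ≈ 7823.654.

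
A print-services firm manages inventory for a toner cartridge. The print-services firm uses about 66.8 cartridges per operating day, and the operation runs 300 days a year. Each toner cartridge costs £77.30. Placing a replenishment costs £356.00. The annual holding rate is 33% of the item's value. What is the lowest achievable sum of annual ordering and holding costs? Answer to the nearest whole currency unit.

Annual demand D = 66.8 × 300 = 20,040.
Holding cost H = 0.33 × £77.30 = £25.5090 per unit per year.
The optimal lot size = √(2DS/H) = √(2 × 20,040 × 356 / 25.509) ≈ 747.90.
At the optimum the two cost components are equal, so total cost = 2·(Q*/2)H = Q*·H.
Minimum total = √(2DSH) = √(2 × 20,040 × 356 × 25.509) ≈ 19078.120.

TC* ≈ £19,078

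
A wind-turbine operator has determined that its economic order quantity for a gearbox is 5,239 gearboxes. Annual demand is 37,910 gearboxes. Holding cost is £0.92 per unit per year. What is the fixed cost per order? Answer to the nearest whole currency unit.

The basic EOQ model gives Q* = √(2DS/H); rearrange for the unknown.
From Q* = √(2DS/H): S = Q*²H / (2D) = 5,239² × 0.92 / (2 × 37,910) = 333.0434.

S ≈ £333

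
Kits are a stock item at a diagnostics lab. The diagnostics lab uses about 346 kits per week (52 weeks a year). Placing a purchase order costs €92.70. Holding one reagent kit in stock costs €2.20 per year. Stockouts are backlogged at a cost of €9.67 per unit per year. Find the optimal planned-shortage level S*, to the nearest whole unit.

S* ≈ 253 kits

Annual demand D = 346 × 52 = 17,992.
With planned backorders, Q* = √(2DS/H) · √((H+B)/B).
√(2DS/H) = √(2 × 17,992 × 92.7 / 2.2) = 1231.355.
√((H+B)/B) = √((2.2+9.67)/9.67) = 1.1079.
Q* ≈ 1364.254.
S* = Q* · H/(H+B) = 1364.254 × 2.2/11.87 ≈ 252.853.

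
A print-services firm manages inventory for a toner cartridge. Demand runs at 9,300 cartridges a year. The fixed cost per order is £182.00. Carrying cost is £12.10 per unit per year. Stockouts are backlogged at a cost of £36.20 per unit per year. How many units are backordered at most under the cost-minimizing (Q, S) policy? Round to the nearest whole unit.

S* ≈ 153 cartridges

With planned backorders, Q* = √(2DS/H) · √((H+B)/B).
√(2DS/H) = √(2 × 9,300 × 182 / 12.1) = 528.932.
√((H+B)/B) = √((12.1+36.2)/36.2) = 1.1551.
Q* ≈ 610.968.
S* = Q* · H/(H+B) = 610.968 × 12.1/48.3 ≈ 153.058.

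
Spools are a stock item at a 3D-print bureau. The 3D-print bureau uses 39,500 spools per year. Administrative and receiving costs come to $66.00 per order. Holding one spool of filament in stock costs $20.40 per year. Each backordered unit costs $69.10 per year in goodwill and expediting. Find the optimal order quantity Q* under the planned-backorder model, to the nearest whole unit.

With planned backorders, Q* = √(2DS/H) · √((H+B)/B).
√(2DS/H) = √(2 × 39,500 × 66 / 20.4) = 505.557.
√((H+B)/B) = √((20.4+69.1)/69.1) = 1.1381.
Q* ≈ 575.364.

Q* ≈ 575 spools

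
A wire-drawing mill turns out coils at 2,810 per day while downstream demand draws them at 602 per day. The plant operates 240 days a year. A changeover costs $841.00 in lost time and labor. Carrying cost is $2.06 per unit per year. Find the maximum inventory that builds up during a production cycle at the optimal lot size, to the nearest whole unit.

Annual demand D = 602 × 240 = 144,480.
Production build-up factor (1 − d/p) = 1 − 602/2,810 = 0.7858.
Q* = √(2DS / (H(1 − d/p))) = √(2 × 144,480 × 841 / (2.06 × 0.7858)).
= √(243,015,360 / 1.6187) ≈ 12252.843.
Maximum inventory = Q*(1 − d/p) = 12252.843 × 0.7858 ≈ 9627.857.

I_max ≈ 9,628 coils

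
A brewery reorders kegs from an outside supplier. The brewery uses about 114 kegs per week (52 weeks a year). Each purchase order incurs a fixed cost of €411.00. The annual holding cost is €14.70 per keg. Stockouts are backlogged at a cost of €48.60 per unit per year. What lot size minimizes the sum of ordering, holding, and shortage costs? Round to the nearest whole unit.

Annual demand D = 114 × 52 = 5,928.
With planned backorders, Q* = √(2DS/H) · √((H+B)/B).
√(2DS/H) = √(2 × 5,928 × 411 / 14.7) = 575.747.
√((H+B)/B) = √((14.7+48.6)/48.6) = 1.1413.
Q* ≈ 657.075.

Q* ≈ 657 kegs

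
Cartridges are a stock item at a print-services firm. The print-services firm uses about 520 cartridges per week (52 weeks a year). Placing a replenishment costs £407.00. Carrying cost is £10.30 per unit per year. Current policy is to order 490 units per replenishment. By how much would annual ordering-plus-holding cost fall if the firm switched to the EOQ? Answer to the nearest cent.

Extra cost ≈ £9,926.40 per year

Annual demand D = 520 × 52 = 27,040.
EOQ = √(2DS/H) = √(2 × 27,040 × 407 / 10.3) ≈ 1461.83.
Cost at Q* = (D/Q*)S + (Q*/2)H = √(2DSH) ≈ £15,056.85.
Cost at Q = 490: (27,040/490)×407 + (490/2)×10.3 = £22,459.76 + £2,523.50 = £24,983.26.
Excess = £24,983.26 − £15,056.85 = £9,926.40.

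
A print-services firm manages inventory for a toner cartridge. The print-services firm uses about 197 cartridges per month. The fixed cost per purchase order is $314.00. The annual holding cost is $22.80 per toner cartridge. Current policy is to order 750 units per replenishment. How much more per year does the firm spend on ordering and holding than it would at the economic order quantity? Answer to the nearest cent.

Extra cost ≈ $3,721.76 per year

Annual demand D = 197 × 12 = 2,364.
EOQ = √(2DS/H) = √(2 × 2,364 × 314 / 22.8) ≈ 255.17.
Cost at Q* = (D/Q*)S + (Q*/2)H = √(2DSH) ≈ $5,817.96.
Cost at Q = 750: (2,364/750)×314 + (750/2)×22.8 = $989.73 + $8,550.00 = $9,539.73.
Excess = $9,539.73 − $5,817.96 = $3,721.76.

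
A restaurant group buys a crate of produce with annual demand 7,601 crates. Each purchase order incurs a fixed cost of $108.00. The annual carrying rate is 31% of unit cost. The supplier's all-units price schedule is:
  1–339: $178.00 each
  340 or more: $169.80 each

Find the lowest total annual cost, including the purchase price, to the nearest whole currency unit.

TC* ≈ $1,302,013

Holding cost per unit per year at price C is H = 0.31·C.
For each price level, check whether its EOQ is feasible; otherwise the best quantity at that price is the breakpoint.
EOQ at $178.00 = 172.5 (feasible in tier 1): TC = 7,601×$178.00 + (7,601/172.5)×108 + (172.5/2)×0.31×$178.00 = $1,362,496.16.
EOQ at $169.80 = 176.6 < 340, so use break Q=340: TC = 7,601×$169.80 + (7,601/340.0)×108 + (340.0/2)×0.31×$169.80 = $1,302,012.70.
Lowest total cost among the candidates is at Q = 340.0.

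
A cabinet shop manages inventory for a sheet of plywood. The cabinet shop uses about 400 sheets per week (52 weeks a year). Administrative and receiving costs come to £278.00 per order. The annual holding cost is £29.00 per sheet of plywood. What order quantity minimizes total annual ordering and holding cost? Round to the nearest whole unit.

Annual demand D = 400 × 52 = 20,800.
EOQ = √(2DS / H) = √(2 × 20,800 × 278 / 29).
= √(11,564,800 / 29) = √398,786.2069 ≈ 631.495.

Q* ≈ 631 sheets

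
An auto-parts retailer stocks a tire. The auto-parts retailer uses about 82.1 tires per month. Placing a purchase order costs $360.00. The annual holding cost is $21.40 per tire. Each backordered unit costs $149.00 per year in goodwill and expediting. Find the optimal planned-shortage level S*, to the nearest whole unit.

Annual demand D = 82.1 × 12 = 985.2.
With planned backorders, Q* = √(2DS/H) · √((H+B)/B).
√(2DS/H) = √(2 × 985.2 × 360 / 21.4) = 182.063.
√((H+B)/B) = √((21.4+149)/149) = 1.0694.
Q* ≈ 194.699.
S* = Q* · H/(H+B) = 194.699 × 21.4/170.4 ≈ 24.452.

S* ≈ 24 tires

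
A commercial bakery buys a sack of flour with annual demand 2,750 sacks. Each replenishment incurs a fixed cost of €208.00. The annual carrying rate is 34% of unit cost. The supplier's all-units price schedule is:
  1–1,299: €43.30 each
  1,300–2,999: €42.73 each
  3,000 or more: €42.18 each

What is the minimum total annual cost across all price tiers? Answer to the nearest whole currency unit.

TC* ≈ €123,179

Holding cost per unit per year at price C is H = 0.34·C.
Evaluate total cost at each tier's feasible EOQ or, if the EOQ is below the tier, at the tier's minimum quantity.
EOQ at €43.30 = 278.8 (feasible in tier 1): TC = 2,750×€43.30 + (2,750/278.8)×208 + (278.8/2)×0.34×€43.30 = €123,178.90.
EOQ at €42.73 = 280.6 < 1300, so use break Q=1300: TC = 2,750×€42.73 + (2,750/1300.0)×208 + (1300.0/2)×0.34×€42.73 = €127,390.83.
EOQ at €42.18 = 282.4 < 3000, so use break Q=3000: TC = 2,750×€42.18 + (2,750/3000.0)×208 + (3000.0/2)×0.34×€42.18 = €137,697.47.
Lowest total cost among the candidates is at Q = 278.8.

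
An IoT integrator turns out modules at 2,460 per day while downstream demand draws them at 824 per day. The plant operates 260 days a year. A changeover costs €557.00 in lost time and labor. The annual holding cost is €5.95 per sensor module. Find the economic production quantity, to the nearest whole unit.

Annual demand D = 824 × 260 = 214,240.
Production build-up factor (1 − d/p) = 1 − 824/2,460 = 0.6650.
Q* = √(2DS / (H(1 − d/p))) = √(2 × 214,240 × 557 / (5.95 × 0.6650)).
= √(238,663,360 / 3.957) ≈ 7766.231.

Q* ≈ 7,766 modules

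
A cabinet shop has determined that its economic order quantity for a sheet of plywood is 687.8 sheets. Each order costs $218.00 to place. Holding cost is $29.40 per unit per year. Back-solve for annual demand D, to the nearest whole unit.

Invert the EOQ relation Q*² = 2DS/H.
From Q* = √(2DS/H): D = Q*²H / (2S) = 687.8² × 29.4 / (2 × 218) = 31899.596.

D ≈ 31,900 sheets per year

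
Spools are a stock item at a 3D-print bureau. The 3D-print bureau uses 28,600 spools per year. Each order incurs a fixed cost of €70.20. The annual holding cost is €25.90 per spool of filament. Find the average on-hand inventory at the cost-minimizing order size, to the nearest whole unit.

Average inventory ≈ 197 spools

Q* = √(2DS/H) = √(2 × 28,600 × 70.2 / 25.9) ≈ 393.75.
Average inventory = Q*/2 ≈ 393.75 / 2 = 196.873.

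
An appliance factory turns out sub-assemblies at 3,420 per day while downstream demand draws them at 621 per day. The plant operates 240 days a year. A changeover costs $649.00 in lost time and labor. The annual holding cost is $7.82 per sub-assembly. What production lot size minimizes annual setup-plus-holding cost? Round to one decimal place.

Q* ≈ 5,497.9 sub-assemblies

Annual demand D = 621 × 240 = 149,040.
Production build-up factor (1 − d/p) = 1 − 621/3,420 = 0.8184.
Q* = √(2DS / (H(1 − d/p))) = √(2 × 149,040 × 649 / (7.82 × 0.8184)).
= √(193,453,920 / 6.4001) ≈ 5497.902.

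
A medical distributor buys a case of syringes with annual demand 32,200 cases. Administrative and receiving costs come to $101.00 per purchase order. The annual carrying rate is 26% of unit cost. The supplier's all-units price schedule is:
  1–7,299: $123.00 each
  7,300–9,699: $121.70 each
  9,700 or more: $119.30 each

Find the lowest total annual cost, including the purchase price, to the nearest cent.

Holding cost per unit per year at price C is H = 0.26·C.
For each price level, check whether its EOQ is feasible; otherwise the best quantity at that price is the breakpoint.
EOQ at $123.00 = 451.0 (feasible in tier 1): TC = 32,200×$123.00 + (32,200/451.0)×101 + (451.0/2)×0.26×$123.00 = $3,975,022.58.
EOQ at $121.70 = 453.4 < 7300, so use break Q=7300: TC = 32,200×$121.70 + (32,200/7300.0)×101 + (7300.0/2)×0.26×$121.70 = $4,034,678.81.
EOQ at $119.30 = 457.9 < 9700, so use break Q=9700: TC = 32,200×$119.30 + (32,200/9700.0)×101 + (9700.0/2)×0.26×$119.30 = $3,992,232.58.
Lowest total cost among the candidates is at Q = 451.0.

TC* ≈ $3,975,022.58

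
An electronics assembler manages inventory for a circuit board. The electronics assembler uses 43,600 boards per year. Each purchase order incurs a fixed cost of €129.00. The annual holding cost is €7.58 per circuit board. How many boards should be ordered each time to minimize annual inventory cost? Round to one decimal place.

EOQ = √(2DS / H) = √(2 × 43,600 × 129 / 7.58).
= √(11,248,800 / 7.58) = √1,484,010.5541 ≈ 1218.200.

Q* ≈ 1,218.2 boards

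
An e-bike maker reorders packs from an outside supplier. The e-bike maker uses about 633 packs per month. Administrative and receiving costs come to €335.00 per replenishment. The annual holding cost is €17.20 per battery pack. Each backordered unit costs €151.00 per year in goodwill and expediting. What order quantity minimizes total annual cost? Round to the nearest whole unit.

Annual demand D = 633 × 12 = 7,596.
With planned backorders, Q* = √(2DS/H) · √((H+B)/B).
√(2DS/H) = √(2 × 7,596 × 335 / 17.2) = 543.958.
√((H+B)/B) = √((17.2+151)/151) = 1.0554.
Q* ≈ 574.103.

Q* ≈ 574 packs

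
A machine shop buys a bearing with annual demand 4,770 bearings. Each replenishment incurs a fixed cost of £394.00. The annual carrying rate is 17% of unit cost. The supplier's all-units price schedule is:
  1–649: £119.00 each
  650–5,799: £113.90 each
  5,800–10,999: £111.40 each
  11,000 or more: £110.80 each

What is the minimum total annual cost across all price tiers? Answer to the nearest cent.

TC* ≈ £552,487.33

Holding cost per unit per year at price C is H = 0.17·C.
Candidates are each tier's EOQ (if it falls in that tier) and each price-break quantity.
EOQ at £119.00 = 431.0 (feasible in tier 1): TC = 4,770×£119.00 + (4,770/431.0)×394 + (431.0/2)×0.17×£119.00 = £576,350.08.
EOQ at £113.90 = 440.6 < 650, so use break Q=650: TC = 4,770×£113.90 + (4,770/650.0)×394 + (650.0/2)×0.17×£113.90 = £552,487.33.
EOQ at £111.40 = 445.5 < 5800, so use break Q=5800: TC = 4,770×£111.40 + (4,770/5800.0)×394 + (5800.0/2)×0.17×£111.40 = £586,622.23.
EOQ at £110.80 = 446.7 < 11000, so use break Q=11000: TC = 4,770×£110.80 + (4,770/11000.0)×394 + (11000.0/2)×0.17×£110.80 = £632,284.85.
Lowest total cost among the candidates is at Q = 650.0.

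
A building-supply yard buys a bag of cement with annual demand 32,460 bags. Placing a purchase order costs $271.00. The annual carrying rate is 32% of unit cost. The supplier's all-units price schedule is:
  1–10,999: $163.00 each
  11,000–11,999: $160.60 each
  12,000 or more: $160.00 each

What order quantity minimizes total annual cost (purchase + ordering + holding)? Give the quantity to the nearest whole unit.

Holding cost per unit per year at price C is H = 0.32·C.
For each price level, check whether its EOQ is feasible; otherwise the best quantity at that price is the breakpoint.
EOQ at $163.00 = 580.8 (feasible in tier 1): TC = 32,460×$163.00 + (32,460/580.8)×271 + (580.8/2)×0.32×$163.00 = $5,321,273.03.
EOQ at $160.60 = 585.1 < 11000, so use break Q=11000: TC = 32,460×$160.60 + (32,460/11000.0)×271 + (11000.0/2)×0.32×$160.60 = $5,496,531.70.
EOQ at $160.00 = 586.2 < 12000, so use break Q=12000: TC = 32,460×$160.00 + (32,460/12000.0)×271 + (12000.0/2)×0.32×$160.00 = $5,501,533.05.
Lowest total cost is $5,321,273.03 at Q = 580.8.

Q* ≈ 581 bags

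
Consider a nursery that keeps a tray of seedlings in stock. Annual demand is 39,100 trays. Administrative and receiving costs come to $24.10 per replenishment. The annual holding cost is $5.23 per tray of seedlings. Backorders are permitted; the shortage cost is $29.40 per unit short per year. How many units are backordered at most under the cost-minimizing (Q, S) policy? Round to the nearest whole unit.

With planned backorders, Q* = √(2DS/H) · √((H+B)/B).
√(2DS/H) = √(2 × 39,100 × 24.1 / 5.23) = 600.290.
√((H+B)/B) = √((5.23+29.4)/29.4) = 1.0853.
Q* ≈ 651.499.
S* = Q* · H/(H+B) = 651.499 × 5.23/34.63 ≈ 98.393.

S* ≈ 98 trays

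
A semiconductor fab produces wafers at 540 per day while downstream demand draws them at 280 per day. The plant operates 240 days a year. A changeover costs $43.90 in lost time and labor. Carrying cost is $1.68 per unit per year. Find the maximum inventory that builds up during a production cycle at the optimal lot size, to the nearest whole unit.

Annual demand D = 280 × 240 = 67,200.
Production build-up factor (1 − d/p) = 1 − 280/540 = 0.4815.
Q* = √(2DS / (H(1 − d/p))) = √(2 × 67,200 × 43.9 / (1.68 × 0.4815)).
= √(5,900,160 / 0.8089) ≈ 2700.769.
Maximum inventory = Q*(1 − d/p) = 2700.769 × 0.4815 ≈ 1300.370.

I_max ≈ 1,300 wafers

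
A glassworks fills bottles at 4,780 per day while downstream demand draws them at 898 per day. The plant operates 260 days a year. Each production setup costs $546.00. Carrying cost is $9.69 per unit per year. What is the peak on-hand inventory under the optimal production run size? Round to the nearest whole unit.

I_max ≈ 4,623 bottles

Annual demand D = 898 × 260 = 233,480.
Production build-up factor (1 − d/p) = 1 − 898/4,780 = 0.8121.
Q* = √(2DS / (H(1 − d/p))) = √(2 × 233,480 × 546 / (9.69 × 0.8121)).
= √(254,960,160 / 7.8696) ≈ 5691.942.
Maximum inventory = Q*(1 − d/p) = 5691.942 × 0.8121 ≈ 4622.619.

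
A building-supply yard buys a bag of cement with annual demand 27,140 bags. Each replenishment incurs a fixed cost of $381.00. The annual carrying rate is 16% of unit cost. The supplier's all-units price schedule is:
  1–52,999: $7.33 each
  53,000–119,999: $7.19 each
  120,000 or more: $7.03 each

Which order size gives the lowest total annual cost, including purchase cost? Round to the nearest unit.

Holding cost per unit per year at price C is H = 0.16·C.
Evaluate total cost at each tier's feasible EOQ or, if the EOQ is below the tier, at the tier's minimum quantity.
EOQ at $7.33 = 4199.2 (feasible in tier 1): TC = 27,140×$7.33 + (27,140/4199.2)×381 + (4199.2/2)×0.16×$7.33 = $203,861.07.
EOQ at $7.19 = 4239.9 < 53000, so use break Q=53000: TC = 27,140×$7.19 + (27,140/53000.0)×381 + (53000.0/2)×0.16×$7.19 = $225,817.30.
EOQ at $7.03 = 4287.9 < 120000, so use break Q=120000: TC = 27,140×$7.03 + (27,140/120000.0)×381 + (120000.0/2)×0.16×$7.03 = $258,368.37.
Lowest total cost is $203,861.07 at Q = 4199.2.

Q* ≈ 4,199 bags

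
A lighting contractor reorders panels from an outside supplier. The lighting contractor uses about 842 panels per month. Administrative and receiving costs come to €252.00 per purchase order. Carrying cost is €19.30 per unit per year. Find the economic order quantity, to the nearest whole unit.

Annual demand D = 842 × 12 = 10,104.
EOQ = √(2DS / H) = √(2 × 10,104 × 252 / 19.3).
= √(5,092,416 / 19.3) = √263,855.7513 ≈ 513.669.

Q* ≈ 514 panels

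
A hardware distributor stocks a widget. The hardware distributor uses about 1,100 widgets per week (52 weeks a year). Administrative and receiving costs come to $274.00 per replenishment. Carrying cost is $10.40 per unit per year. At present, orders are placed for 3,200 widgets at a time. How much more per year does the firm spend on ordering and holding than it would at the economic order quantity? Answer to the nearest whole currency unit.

Annual demand D = 1,100 × 52 = 57,200.
EOQ = √(2DS/H) = √(2 × 57,200 × 274 / 10.4) ≈ 1736.09.
Cost at Q* = (D/Q*)S + (Q*/2)H = √(2DSH) ≈ $18,055.31.
Cost at Q = 3,200: (57,200/3,200)×274 + (3,200/2)×10.4 = $4,897.75 + $16,640.00 = $21,537.75.
Excess = $21,537.75 − $18,055.31 = $3,482.44.

Extra cost ≈ $3,482 per year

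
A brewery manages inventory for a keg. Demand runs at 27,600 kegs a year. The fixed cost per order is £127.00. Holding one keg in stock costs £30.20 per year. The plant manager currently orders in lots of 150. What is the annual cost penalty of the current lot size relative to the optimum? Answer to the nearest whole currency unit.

Extra cost ≈ £11,083 per year

EOQ = √(2DS/H) = √(2 × 27,600 × 127 / 30.2) ≈ 481.80.
Cost at Q* = (D/Q*)S + (Q*/2)H = √(2DSH) ≈ £14,550.40.
Cost at Q = 150: (27,600/150)×127 + (150/2)×30.2 = £23,368.00 + £2,265.00 = £25,633.00.
Excess = £25,633.00 − £14,550.40 = £11,082.60.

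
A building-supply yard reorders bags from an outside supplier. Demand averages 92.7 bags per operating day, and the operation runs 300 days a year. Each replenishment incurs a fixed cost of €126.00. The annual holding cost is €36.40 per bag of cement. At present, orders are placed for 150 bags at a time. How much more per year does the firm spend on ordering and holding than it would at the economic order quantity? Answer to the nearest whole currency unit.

Extra cost ≈ €10,119 per year

Annual demand D = 92.7 × 300 = 27,810.
EOQ = √(2DS/H) = √(2 × 27,810 × 126 / 36.4) ≈ 438.78.
Cost at Q* = (D/Q*)S + (Q*/2)H = √(2DSH) ≈ €15,971.71.
Cost at Q = 150: (27,810/150)×126 + (150/2)×36.4 = €23,360.40 + €2,730.00 = €26,090.40.
Excess = €26,090.40 − €15,971.71 = €10,118.69.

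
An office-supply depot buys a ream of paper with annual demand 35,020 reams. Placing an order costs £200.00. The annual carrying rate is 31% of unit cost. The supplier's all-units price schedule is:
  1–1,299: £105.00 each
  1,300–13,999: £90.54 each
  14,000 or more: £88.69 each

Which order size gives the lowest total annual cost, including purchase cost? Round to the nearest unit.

Q* ≈ 1,300 reams

Holding cost per unit per year at price C is H = 0.31·C.
Evaluate total cost at each tier's feasible EOQ or, if the EOQ is below the tier, at the tier's minimum quantity.
EOQ at £105.00 = 656.0 (feasible in tier 1): TC = 35,020×£105.00 + (35,020/656.0)×200 + (656.0/2)×0.31×£105.00 = £3,698,453.23.
EOQ at £90.54 = 706.5 < 1300, so use break Q=1300: TC = 35,020×£90.54 + (35,020/1300.0)×200 + (1300.0/2)×0.31×£90.54 = £3,194,342.30.
EOQ at £88.69 = 713.8 < 14000, so use break Q=14000: TC = 35,020×£88.69 + (35,020/14000.0)×200 + (14000.0/2)×0.31×£88.69 = £3,298,881.39.
Lowest total cost is £3,194,342.30 at Q = 1300.0.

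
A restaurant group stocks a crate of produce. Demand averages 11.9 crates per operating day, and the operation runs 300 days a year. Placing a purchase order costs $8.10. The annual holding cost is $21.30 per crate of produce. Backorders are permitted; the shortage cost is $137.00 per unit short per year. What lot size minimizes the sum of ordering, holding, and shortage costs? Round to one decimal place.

Q* ≈ 56.0 crates

Annual demand D = 11.9 × 300 = 3,570.
With planned backorders, Q* = √(2DS/H) · √((H+B)/B).
√(2DS/H) = √(2 × 3,570 × 8.1 / 21.3) = 52.108.
√((H+B)/B) = √((21.3+137)/137) = 1.0749.
Q* ≈ 56.012.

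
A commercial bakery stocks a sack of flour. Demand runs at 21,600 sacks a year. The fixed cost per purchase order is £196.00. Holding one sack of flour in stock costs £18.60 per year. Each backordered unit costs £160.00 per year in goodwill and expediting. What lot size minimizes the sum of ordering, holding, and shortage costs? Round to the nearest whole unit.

With planned backorders, Q* = √(2DS/H) · √((H+B)/B).
√(2DS/H) = √(2 × 21,600 × 196 / 18.6) = 674.704.
√((H+B)/B) = √((18.6+160)/160) = 1.0565.
Q* ≈ 712.843.

Q* ≈ 713 sacks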